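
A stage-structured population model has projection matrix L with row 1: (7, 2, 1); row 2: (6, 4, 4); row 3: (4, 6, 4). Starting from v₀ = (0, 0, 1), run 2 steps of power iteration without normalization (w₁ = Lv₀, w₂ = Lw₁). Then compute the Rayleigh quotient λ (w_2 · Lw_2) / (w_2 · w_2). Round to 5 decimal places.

w1 = Lv₀ = (1, 4, 4)
w2 = Lw1 = (19, 38, 44)
Lw2 = (253, 442, 480)
w2·Lw2 = 19·253 + 38·442 + 44·480 = 42723; w2·w2 = 19·19 + 38·38 + 44·44 = 3741
λ ≈ 42723/3741 = 11.42021

11.42021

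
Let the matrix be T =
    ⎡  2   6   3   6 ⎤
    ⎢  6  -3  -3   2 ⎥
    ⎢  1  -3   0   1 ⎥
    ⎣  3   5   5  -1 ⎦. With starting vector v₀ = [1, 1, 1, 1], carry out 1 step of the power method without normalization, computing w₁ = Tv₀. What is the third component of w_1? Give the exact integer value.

-1

w1 = Tv₀ = (17, 2, -1, 12)
The requested component of w1 is -1.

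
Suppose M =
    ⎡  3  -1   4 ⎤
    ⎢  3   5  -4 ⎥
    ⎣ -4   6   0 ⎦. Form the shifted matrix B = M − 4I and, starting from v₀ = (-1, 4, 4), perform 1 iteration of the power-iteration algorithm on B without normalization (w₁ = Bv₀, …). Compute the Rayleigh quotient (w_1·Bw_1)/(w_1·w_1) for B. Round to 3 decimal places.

μ ≈ -2.361

B = M − 4I has rows (-1, -1, 4); (3, 1, -4); (-4, 6, -4)
w1 = Bv₀ = ((-1)·(-1) + (-1)·4 + 4·4; 3·(-1) + 1·4 + (-4)·4; (-4)·(-1) + 6·4 + (-4)·4) = (13, -15, 12)
Bw1 = (50, -24, -190)
w1·Bw1 = -1270; w1·w1 = 538; μ ≈ -1270/538 = -2.361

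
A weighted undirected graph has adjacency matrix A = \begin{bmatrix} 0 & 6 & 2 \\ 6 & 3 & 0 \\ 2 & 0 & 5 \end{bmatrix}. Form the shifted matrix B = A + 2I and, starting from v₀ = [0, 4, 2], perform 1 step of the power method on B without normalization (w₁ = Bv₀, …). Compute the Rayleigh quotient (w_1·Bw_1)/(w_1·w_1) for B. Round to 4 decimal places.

9.5855

B = A + 2I has rows (2, 6, 2); (6, 5, 0); (2, 0, 7)
w1 = Bv₀ = (2·0 + 6·4 + 2·2; 6·0 + 5·4 + 0·2; 2·0 + 0·4 + 7·2) = (28, 20, 14)
Bw1 = (204, 268, 154)
w1·Bw1 = 13228; w1·w1 = 1380; μ ≈ 13228/1380 = 9.5855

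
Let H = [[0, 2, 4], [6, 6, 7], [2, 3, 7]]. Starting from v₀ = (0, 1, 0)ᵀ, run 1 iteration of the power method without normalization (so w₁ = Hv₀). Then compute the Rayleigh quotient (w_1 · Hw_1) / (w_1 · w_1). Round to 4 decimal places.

λ ≈ 12.0612

w1 = Hv₀ = (0·0 + 2·1 + 4·0; 6·0 + 6·1 + 7·0; 2·0 + 3·1 + 7·0) = (2, 6, 3)
Hw1 = (24, 69, 43)
w1·Hw1 = 2·24 + 6·69 + 3·43 = 591; w1·w1 = 2·2 + 6·6 + 3·3 = 49
λ ≈ 591/49 = 12.0612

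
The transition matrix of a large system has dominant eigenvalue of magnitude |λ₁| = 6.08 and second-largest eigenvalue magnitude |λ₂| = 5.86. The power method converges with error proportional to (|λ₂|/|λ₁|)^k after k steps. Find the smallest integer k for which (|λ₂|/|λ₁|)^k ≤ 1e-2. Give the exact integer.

|λ₂/λ₁| = 5.86/6.08 = 0.96382
Need k ≥ ln(1e-2) / ln(0.96382) = -4.6052 / -0.0369 ≈ 124.953
Smallest integer k satisfying the bound: 125

125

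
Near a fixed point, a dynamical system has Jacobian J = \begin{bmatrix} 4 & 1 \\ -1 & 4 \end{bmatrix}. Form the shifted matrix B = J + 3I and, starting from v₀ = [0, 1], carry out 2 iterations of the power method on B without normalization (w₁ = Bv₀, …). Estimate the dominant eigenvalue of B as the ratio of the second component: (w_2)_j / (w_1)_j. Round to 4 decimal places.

B = J + 3I has rows (7, 1); (-1, 7)
w1 = Bv₀ = (1, 7)
w2 = Bw1 = (14, 48)
Ratio: 48/7 = 6.8571

6.8571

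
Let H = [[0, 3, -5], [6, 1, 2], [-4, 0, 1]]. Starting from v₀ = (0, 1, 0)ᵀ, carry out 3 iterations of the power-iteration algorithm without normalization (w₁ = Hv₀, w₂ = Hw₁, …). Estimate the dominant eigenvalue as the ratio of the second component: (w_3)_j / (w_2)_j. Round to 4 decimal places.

0.6842

w1 = Hv₀ = (3, 1, 0)
w2 = Hw1 = (3, 19, -12)
w3 = Hw2 = (117, 13, -24)
Ratio at component: 13 / 19 = 0.6842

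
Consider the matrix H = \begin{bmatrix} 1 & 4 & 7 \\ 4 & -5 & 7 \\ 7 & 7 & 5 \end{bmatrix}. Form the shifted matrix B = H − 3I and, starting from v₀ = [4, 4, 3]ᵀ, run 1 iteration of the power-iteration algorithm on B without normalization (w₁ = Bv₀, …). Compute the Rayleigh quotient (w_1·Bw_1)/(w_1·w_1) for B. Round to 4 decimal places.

B = H − 3I has rows (-2, 4, 7); (4, -8, 7); (7, 7, 2)
w1 = Bv₀ = (29, 5, 62)
Bw1 = (396, 510, 362)
w1·Bw1 = 36478; w1·w1 = 4710; μ ≈ 36478/4710 = 7.7448

7.7448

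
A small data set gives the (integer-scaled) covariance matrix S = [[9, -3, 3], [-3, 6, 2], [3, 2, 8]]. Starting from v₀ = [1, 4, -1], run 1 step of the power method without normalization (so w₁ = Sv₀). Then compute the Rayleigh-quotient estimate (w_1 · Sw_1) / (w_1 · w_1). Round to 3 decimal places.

8.291

w1 = Sv₀ = (-6, 19, 3)
Sw1 = (-102, 138, 44)
w1·Sw1 = (-6)·(-102) + 19·138 + 3·44 = 3366; w1·w1 = (-6)·(-6) + 19·19 + 3·3 = 406
λ ≈ 3366/406 = 8.291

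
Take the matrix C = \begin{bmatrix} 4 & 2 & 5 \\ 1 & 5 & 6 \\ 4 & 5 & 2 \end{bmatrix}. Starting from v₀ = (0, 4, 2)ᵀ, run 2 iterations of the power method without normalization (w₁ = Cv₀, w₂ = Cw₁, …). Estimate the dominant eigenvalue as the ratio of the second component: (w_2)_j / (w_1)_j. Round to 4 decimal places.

w1 = Cv₀ = (4·0 + 2·4 + 5·2; 1·0 + 5·4 + 6·2; 4·0 + 5·4 + 2·2) = (18, 32, 24)
w2 = Cw1 = (4·18 + 2·32 + 5·24; 1·18 + 5·32 + 6·24; 4·18 + 5·32 + 2·24) = (256, 322, 280)
Ratio at component: 322 / 32 = 10.0625

λ ≈ 10.0625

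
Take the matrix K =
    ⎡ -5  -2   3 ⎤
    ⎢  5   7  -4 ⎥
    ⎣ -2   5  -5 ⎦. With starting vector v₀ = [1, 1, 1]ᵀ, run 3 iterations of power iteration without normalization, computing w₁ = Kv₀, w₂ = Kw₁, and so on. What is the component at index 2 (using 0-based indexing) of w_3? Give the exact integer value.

w1 = Kv₀ = (-4, 8, -2)
w2 = Kw1 = (-2, 44, 58)
w3 = Kw2 = (96, 66, -66)
The requested component of w3 is -66.

-66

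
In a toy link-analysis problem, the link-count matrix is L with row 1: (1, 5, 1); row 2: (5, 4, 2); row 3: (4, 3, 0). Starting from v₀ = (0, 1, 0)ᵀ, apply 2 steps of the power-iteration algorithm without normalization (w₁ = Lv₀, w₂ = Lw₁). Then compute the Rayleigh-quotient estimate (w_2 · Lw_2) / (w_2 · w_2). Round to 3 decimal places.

w1 = Lv₀ = (1·0 + 5·1 + 1·0; 5·0 + 4·1 + 2·0; 4·0 + 3·1 + 0·0) = (5, 4, 3)
w2 = Lw1 = (1·5 + 5·4 + 1·3; 5·5 + 4·4 + 2·3; 4·5 + 3·4 + 0·3) = (28, 47, 32)
Lw2 = (295, 392, 253)
w2·Lw2 = 28·295 + 47·392 + 32·253 = 34780; w2·w2 = 28·28 + 47·47 + 32·32 = 4017
λ ≈ 34780/4017 = 8.658

λ ≈ 8.658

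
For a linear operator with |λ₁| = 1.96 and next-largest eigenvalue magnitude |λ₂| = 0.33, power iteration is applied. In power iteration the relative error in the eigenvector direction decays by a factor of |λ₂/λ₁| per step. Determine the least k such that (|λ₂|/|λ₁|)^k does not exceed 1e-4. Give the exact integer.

6

|λ₂/λ₁| = 0.33/1.96 = 0.16837
Need k ≥ ln(1e-4) / ln(0.16837) = -9.2103 / -1.7816 ≈ 5.170
Smallest integer k satisfying the bound: 6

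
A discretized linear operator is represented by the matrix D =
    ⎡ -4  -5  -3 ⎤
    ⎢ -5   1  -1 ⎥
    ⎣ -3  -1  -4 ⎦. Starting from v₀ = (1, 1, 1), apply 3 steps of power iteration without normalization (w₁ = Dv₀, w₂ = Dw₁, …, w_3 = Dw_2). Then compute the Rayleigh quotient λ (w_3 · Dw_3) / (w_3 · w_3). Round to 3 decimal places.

w1 = Dv₀ = (-12, -5, -8)
w2 = Dw1 = (97, 63, 73)
w3 = Dw2 = (-922, -495, -646)
Dw3 = (8101, 4761, 5845)
w3·Dw3 = (-922)·8101 + (-495)·4761 + (-646)·5845 = -13601687; w3·w3 = (-922)·(-922) + (-495)·(-495) + (-646)·(-646) = 1512425
λ ≈ -13601687/1512425 = -8.993

-8.993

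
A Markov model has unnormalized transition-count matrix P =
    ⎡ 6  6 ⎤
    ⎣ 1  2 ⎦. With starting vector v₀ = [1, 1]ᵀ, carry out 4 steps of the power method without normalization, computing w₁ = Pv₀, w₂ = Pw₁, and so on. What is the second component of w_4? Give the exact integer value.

900

w1 = Pv₀ = (12, 3)
w2 = Pw1 = (90, 18)
w3 = Pw2 = (648, 126)
w4 = Pw3 = (4644, 900)
The requested component of w4 is 900.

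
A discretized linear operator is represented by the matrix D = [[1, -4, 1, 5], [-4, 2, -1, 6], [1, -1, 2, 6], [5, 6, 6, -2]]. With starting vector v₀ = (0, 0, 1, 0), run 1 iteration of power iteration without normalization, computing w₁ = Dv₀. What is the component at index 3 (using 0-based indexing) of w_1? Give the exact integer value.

w1 = Dv₀ = (1·0 + (-4)·0 + 1·1 + 5·0; (-4)·0 + 2·0 + (-1)·1 + 6·0; 1·0 + (-1)·0 + 2·1 + 6·0; 5·0 + 6·0 + 6·1 + (-2)·0) = (1, -1, 2, 6)
The requested component of w1 is 6.

6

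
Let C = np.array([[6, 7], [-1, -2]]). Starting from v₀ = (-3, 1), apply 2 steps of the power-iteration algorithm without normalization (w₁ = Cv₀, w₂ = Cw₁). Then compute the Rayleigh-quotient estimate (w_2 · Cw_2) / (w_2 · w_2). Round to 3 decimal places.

w1 = Cv₀ = (6·(-3) + 7·1; (-1)·(-3) + (-2)·1) = (-11, 1)
w2 = Cw1 = (6·(-11) + 7·1; (-1)·(-11) + (-2)·1) = (-59, 9)
Cw2 = (-291, 41)
w2·Cw2 = (-59)·(-291) + 9·41 = 17538; w2·w2 = (-59)·(-59) + 9·9 = 3562
λ ≈ 17538/3562 = 4.924

4.924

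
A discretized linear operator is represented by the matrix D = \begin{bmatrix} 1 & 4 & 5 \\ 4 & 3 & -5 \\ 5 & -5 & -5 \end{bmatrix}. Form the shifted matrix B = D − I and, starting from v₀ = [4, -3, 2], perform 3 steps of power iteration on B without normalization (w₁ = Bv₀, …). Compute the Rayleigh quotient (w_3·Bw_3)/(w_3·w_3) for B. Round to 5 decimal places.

-11.69815

B = D − I has rows (0, 4, 5); (4, 2, -5); (5, -5, -6)
w1 = Bv₀ = (-2, 0, 23)
w2 = Bw1 = (115, -123, -148)
w3 = Bw2 = (-1232, 954, 2078)
Bw3 = (14206, -13410, -23398)
w3·Bw3 = -78915976; w3·w3 = 6746024; μ ≈ -78915976/6746024 = -11.69815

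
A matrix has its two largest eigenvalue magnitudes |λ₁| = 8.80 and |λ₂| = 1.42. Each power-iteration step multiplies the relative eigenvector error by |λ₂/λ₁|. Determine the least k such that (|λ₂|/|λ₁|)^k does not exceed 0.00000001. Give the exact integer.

|λ₂/λ₁| = 1.42/8.80 = 0.16136
Need k ≥ ln(0.00000001) / ln(0.16136) = -18.4207 / -1.8241 ≈ 10.099
Smallest integer k satisfying the bound: 11

11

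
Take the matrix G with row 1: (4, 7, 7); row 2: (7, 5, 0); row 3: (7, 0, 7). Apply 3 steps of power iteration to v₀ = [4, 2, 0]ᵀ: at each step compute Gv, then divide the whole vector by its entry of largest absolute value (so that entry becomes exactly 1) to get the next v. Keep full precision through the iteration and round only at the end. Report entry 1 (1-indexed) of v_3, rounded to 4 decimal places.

Gv0 = (30.00000, 38.00000, 28.00000); divide by 38.00000 → v1 = (0.78947, 1.00000, 0.73684)
Gv1 = (15.31579, 10.52632, 10.68421); divide by 15.31579 → v2 = (1.00000, 0.68729, 0.69759)
Gv2 = (13.69416, 10.43643, 11.88316); divide by 13.69416 → v3 = (1.00000, 0.76211, 0.86775)
Requested entry of v3: 7970/7970 = 1.0000

1.0000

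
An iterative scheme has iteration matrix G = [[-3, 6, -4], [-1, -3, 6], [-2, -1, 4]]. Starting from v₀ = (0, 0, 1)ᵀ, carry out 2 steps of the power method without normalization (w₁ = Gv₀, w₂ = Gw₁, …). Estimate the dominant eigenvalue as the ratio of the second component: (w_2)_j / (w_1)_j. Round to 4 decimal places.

1.6667

w1 = Gv₀ = ((-3)·0 + 6·0 + (-4)·1; (-1)·0 + (-3)·0 + 6·1; (-2)·0 + (-1)·0 + 4·1) = (-4, 6, 4)
w2 = Gw1 = ((-3)·(-4) + 6·6 + (-4)·4; (-1)·(-4) + (-3)·6 + 6·4; (-2)·(-4) + (-1)·6 + 4·4) = (32, 10, 18)
Ratio at component: 10 / 6 = 1.6667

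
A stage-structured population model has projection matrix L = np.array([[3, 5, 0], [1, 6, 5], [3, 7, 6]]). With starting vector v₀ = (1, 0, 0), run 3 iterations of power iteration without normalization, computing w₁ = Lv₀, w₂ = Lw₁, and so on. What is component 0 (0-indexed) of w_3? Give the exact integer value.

w1 = Lv₀ = (3·1 + 5·0 + 0·0; 1·1 + 6·0 + 5·0; 3·1 + 7·0 + 6·0) = (3, 1, 3)
w2 = Lw1 = (3·3 + 5·1 + 0·3; 1·3 + 6·1 + 5·3; 3·3 + 7·1 + 6·3) = (14, 24, 34)
w3 = Lw2 = (162, 328, 414)
The requested component of w3 is 162.

162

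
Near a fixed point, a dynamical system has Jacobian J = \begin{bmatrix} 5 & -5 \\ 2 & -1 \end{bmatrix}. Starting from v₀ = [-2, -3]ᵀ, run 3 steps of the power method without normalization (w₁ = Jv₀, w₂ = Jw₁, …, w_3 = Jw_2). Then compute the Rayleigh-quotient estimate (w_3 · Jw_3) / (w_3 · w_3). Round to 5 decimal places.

2.51698

w1 = Jv₀ = (5·(-2) + (-5)·(-3); 2·(-2) + (-1)·(-3)) = (5, -1)
w2 = Jw1 = (5·5 + (-5)·(-1); 2·5 + (-1)·(-1)) = (30, 11)
w3 = Jw2 = (95, 49)
Jw3 = (230, 141)
w3·Jw3 = 95·230 + 49·141 = 28759; w3·w3 = 95·95 + 49·49 = 11426
λ ≈ 28759/11426 = 2.51698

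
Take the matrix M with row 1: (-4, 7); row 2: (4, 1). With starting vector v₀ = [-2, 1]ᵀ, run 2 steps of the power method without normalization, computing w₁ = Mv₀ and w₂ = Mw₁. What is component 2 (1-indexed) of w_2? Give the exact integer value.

w1 = Mv₀ = (15, -7)
w2 = Mw1 = (-109, 53)
The requested component of w2 is 53.

53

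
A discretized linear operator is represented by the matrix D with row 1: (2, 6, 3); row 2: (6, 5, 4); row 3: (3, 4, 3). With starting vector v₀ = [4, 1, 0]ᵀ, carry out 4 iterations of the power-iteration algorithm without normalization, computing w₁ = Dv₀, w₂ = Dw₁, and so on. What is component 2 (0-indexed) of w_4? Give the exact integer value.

31404

w1 = Dv₀ = (2·4 + 6·1 + 3·0; 6·4 + 5·1 + 4·0; 3·4 + 4·1 + 3·0) = (14, 29, 16)
w2 = Dw1 = (2·14 + 6·29 + 3·16; 6·14 + 5·29 + 4·16; 3·14 + 4·29 + 3·16) = (250, 293, 206)
w3 = Dw2 = (2876, 3789, 2540)
w4 = Dw3 = (36106, 46361, 31404)
The requested component of w4 is 31404.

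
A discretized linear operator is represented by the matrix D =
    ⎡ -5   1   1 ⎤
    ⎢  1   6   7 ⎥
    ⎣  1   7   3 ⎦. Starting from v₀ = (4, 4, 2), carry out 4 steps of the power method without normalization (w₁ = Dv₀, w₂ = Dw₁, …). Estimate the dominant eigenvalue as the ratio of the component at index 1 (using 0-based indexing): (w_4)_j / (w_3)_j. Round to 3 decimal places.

w1 = Dv₀ = (-14, 42, 38)
w2 = Dw1 = (150, 504, 394)
w3 = Dw2 = (148, 5932, 4860)
w4 = Dw3 = (10052, 69760, 56252)
Ratio at component: 69760 / 5932 = 11.760

λ ≈ 11.760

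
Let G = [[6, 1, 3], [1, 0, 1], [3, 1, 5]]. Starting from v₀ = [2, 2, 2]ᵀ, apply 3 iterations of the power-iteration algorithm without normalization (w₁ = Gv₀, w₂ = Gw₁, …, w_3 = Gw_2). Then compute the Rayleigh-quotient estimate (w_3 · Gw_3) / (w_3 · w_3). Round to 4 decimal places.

w1 = Gv₀ = (6·2 + 1·2 + 3·2; 1·2 + 0·2 + 1·2; 3·2 + 1·2 + 5·2) = (20, 4, 18)
w2 = Gw1 = (6·20 + 1·4 + 3·18; 1·20 + 0·4 + 1·18; 3·20 + 1·4 + 5·18) = (178, 38, 154)
w3 = Gw2 = (1568, 332, 1342)
Gw3 = (13766, 2910, 11746)
w3·Gw3 = 1568·13766 + 332·2910 + 1342·11746 = 38314340; w3·w3 = 1568·1568 + 332·332 + 1342·1342 = 4369812
λ ≈ 38314340/4369812 = 8.7680

8.7680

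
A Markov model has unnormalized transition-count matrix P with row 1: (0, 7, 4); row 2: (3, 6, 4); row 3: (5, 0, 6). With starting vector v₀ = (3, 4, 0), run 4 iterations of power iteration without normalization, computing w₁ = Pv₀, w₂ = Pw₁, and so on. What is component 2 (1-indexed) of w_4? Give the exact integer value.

w1 = Pv₀ = (0·3 + 7·4 + 4·0; 3·3 + 6·4 + 4·0; 5·3 + 0·4 + 6·0) = (28, 33, 15)
w2 = Pw1 = (0·28 + 7·33 + 4·15; 3·28 + 6·33 + 4·15; 5·28 + 0·33 + 6·15) = (291, 342, 230)
w3 = Pw2 = (3314, 3845, 2835)
w4 = Pw3 = (38255, 44352, 33580)
The requested component of w4 is 44352.

44352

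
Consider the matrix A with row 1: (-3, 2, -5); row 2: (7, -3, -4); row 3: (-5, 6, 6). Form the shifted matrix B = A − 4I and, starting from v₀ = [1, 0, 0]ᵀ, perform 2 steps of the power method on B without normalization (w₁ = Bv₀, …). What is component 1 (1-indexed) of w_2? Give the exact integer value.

B = A − 4I has rows (-7, 2, -5); (7, -7, -4); (-5, 6, 2)
w1 = Bv₀ = (-7, 7, -5)
w2 = Bw1 = (88, -78, 67)
Requested component of w2: 88

88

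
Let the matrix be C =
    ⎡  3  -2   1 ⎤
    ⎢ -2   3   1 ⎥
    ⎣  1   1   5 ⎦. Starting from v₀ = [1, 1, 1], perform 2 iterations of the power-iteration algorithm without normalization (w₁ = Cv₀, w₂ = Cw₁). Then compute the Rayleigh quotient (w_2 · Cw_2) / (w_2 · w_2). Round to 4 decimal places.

λ ≈ 5.4492

w1 = Cv₀ = (2, 2, 7)
w2 = Cw1 = (9, 9, 39)
Cw2 = (48, 48, 213)
w2·Cw2 = 9·48 + 9·48 + 39·213 = 9171; w2·w2 = 9·9 + 9·9 + 39·39 = 1683
λ ≈ 9171/1683 = 5.4492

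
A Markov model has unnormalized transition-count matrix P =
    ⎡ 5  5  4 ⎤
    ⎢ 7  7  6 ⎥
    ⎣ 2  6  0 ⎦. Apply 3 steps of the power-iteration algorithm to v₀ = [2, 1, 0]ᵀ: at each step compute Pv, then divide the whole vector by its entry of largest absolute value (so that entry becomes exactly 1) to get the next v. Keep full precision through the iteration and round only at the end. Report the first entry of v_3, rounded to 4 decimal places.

0.7047

Pv0 = (15.00000, 21.00000, 10.00000); divide by 21.00000 → v1 = (0.71429, 1.00000, 0.47619)
Pv1 = (10.47619, 14.85714, 7.42857); divide by 14.85714 → v2 = (0.70513, 1.00000, 0.50000)
Pv2 = (10.52564, 14.93590, 7.41026); divide by 14.93590 → v3 = (0.70472, 1.00000, 0.49614)
Requested entry of v3: 3284/4660 = 0.7047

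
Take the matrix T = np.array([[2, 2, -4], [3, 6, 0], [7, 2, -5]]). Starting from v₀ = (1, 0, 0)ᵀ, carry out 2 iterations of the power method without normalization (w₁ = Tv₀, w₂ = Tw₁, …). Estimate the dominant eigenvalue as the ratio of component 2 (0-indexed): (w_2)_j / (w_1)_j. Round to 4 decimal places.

w1 = Tv₀ = (2, 3, 7)
w2 = Tw1 = (-18, 24, -15)
Ratio at component: -15 / 7 = -2.1429

λ ≈ -2.1429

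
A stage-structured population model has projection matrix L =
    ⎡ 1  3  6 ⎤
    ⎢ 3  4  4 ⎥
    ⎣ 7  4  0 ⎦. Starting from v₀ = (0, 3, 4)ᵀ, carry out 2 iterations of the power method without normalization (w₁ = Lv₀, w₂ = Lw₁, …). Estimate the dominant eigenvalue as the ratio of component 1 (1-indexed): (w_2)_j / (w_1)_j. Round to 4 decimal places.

w1 = Lv₀ = (33, 28, 12)
w2 = Lw1 = (189, 259, 343)
Ratio at component: 189 / 33 = 5.7273

5.7273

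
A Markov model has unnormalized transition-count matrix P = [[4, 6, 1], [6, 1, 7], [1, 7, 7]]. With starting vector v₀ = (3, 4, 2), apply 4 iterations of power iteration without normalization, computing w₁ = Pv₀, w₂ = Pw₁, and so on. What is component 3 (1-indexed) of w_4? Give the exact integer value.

w1 = Pv₀ = (4·3 + 6·4 + 1·2; 6·3 + 1·4 + 7·2; 1·3 + 7·4 + 7·2) = (38, 36, 45)
w2 = Pw1 = (4·38 + 6·36 + 1·45; 6·38 + 1·36 + 7·45; 1·38 + 7·36 + 7·45) = (413, 579, 605)
w3 = Pw2 = (5731, 7292, 8701)
w4 = Pw3 = (75377, 102585, 117682)
The requested component of w4 is 117682.

117682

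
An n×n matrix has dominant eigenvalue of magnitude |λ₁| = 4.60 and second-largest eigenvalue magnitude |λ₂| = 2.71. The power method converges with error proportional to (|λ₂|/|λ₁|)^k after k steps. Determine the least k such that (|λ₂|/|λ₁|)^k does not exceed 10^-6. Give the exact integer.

27

|λ₂/λ₁| = 2.71/4.60 = 0.58913
Need k ≥ ln(10^-6) / ln(0.58913) = -13.8155 / -0.5291 ≈ 26.111
Smallest integer k satisfying the bound: 27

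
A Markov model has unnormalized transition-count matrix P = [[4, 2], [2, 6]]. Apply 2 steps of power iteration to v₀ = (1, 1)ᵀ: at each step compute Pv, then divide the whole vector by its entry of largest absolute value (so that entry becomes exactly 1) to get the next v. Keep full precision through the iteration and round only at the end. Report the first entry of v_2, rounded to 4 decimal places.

0.6667

Pv0 = (6.00000, 8.00000); divide by 8.00000 → v1 = (0.75000, 1.00000)
Pv1 = (5.00000, 7.50000); divide by 7.50000 → v2 = (0.66667, 1.00000)
Requested entry of v2: 40/60 = 0.6667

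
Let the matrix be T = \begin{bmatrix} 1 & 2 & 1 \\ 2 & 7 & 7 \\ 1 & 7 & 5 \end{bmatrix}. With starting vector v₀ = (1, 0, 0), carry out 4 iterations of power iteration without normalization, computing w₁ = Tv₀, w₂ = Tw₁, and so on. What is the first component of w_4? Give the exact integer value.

w1 = Tv₀ = (1, 2, 1)
w2 = Tw1 = (6, 23, 20)
w3 = Tw2 = (72, 313, 267)
w4 = Tw3 = (965, 4204, 3598)
The requested component of w4 is 965.

965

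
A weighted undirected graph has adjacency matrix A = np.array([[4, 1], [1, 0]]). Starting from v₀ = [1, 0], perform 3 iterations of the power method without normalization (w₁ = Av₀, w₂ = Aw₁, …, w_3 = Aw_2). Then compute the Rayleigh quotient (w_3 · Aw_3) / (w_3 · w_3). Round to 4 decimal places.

w1 = Av₀ = (4·1 + 1·0; 1·1 + 0·0) = (4, 1)
w2 = Aw1 = (4·4 + 1·1; 1·4 + 0·1) = (17, 4)
w3 = Aw2 = (72, 17)
Aw3 = (305, 72)
w3·Aw3 = 72·305 + 17·72 = 23184; w3·w3 = 72·72 + 17·17 = 5473
λ ≈ 23184/5473 = 4.2361

λ ≈ 4.2361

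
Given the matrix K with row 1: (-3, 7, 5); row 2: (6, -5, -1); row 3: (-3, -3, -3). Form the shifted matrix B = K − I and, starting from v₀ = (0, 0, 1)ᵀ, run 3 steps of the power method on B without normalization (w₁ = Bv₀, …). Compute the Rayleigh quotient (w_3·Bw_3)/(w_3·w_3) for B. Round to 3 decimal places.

B = K − I has rows (-4, 7, 5); (6, -6, -1); (-3, -3, -4)
w1 = Bv₀ = ((-4)·0 + 7·0 + 5·1; 6·0 + (-6)·0 + (-1)·1; (-3)·0 + (-3)·0 + (-4)·1) = (5, -1, -4)
w2 = Bw1 = ((-4)·5 + 7·(-1) + 5·(-4); 6·5 + (-6)·(-1) + (-1)·(-4); (-3)·5 + (-3)·(-1) + (-4)·(-4)) = (-47, 40, 4)
w3 = Bw2 = (488, -526, 5)
Bw3 = (-5609, 6079, 94)
w3·Bw3 = -5934276; w3·w3 = 514845; μ ≈ -5934276/514845 = -11.526

-11.526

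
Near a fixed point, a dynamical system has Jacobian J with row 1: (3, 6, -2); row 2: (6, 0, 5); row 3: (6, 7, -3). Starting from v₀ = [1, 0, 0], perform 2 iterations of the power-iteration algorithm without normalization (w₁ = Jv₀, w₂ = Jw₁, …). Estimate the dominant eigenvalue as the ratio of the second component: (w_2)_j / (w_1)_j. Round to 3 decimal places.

w1 = Jv₀ = (3·1 + 6·0 + (-2)·0; 6·1 + 0·0 + 5·0; 6·1 + 7·0 + (-3)·0) = (3, 6, 6)
w2 = Jw1 = (3·3 + 6·6 + (-2)·6; 6·3 + 0·6 + 5·6; 6·3 + 7·6 + (-3)·6) = (33, 48, 42)
Ratio at component: 48 / 6 = 8.000

8.000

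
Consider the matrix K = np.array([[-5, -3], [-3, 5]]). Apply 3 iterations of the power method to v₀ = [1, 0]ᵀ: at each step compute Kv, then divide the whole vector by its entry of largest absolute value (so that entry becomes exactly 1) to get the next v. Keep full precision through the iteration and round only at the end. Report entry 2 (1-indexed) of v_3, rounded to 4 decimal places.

Kv0 = (-5.00000, -3.00000); divide by -5.00000 → v1 = (1.00000, 0.60000)
Kv1 = (-6.80000, 0.00000); divide by -6.80000 → v2 = (1.00000, 0.00000)
Kv2 = (-5.00000, -3.00000); divide by -5.00000 → v3 = (1.00000, 0.60000)
Requested entry of v3: -102/-170 = 0.6000

0.6000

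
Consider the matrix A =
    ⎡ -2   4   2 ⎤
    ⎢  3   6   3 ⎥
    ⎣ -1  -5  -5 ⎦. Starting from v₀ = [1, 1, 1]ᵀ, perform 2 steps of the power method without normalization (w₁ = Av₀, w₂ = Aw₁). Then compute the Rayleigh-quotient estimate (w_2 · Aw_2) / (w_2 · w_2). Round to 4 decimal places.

λ ≈ 7.2305

w1 = Av₀ = ((-2)·1 + 4·1 + 2·1; 3·1 + 6·1 + 3·1; (-1)·1 + (-5)·1 + (-5)·1) = (4, 12, -11)
w2 = Aw1 = ((-2)·4 + 4·12 + 2·(-11); 3·4 + 6·12 + 3·(-11); (-1)·4 + (-5)·12 + (-5)·(-11)) = (18, 51, -9)
Aw2 = (150, 333, -228)
w2·Aw2 = 18·150 + 51·333 + (-9)·(-228) = 21735; w2·w2 = 18·18 + 51·51 + (-9)·(-9) = 3006
λ ≈ 21735/3006 = 7.2305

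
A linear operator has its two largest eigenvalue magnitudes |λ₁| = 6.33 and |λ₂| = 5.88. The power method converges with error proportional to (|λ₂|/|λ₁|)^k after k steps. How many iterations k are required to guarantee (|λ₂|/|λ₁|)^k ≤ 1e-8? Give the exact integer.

250

|λ₂/λ₁| = 5.88/6.33 = 0.92891
Need k ≥ ln(1e-8) / ln(0.92891) = -18.4207 / -0.0737 ≈ 249.794
Smallest integer k satisfying the bound: 250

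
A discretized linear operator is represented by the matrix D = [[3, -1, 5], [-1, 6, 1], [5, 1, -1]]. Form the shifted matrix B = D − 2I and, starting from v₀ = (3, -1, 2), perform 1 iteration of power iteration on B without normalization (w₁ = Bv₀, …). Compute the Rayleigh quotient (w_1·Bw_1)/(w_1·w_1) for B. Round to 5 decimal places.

μ ≈ 4.50526

B = D − 2I has rows (1, -1, 5); (-1, 4, 1); (5, 1, -3)
w1 = Bv₀ = (14, -5, 8)
Bw1 = (59, -26, 41)
w1·Bw1 = 1284; w1·w1 = 285; μ ≈ 1284/285 = 4.50526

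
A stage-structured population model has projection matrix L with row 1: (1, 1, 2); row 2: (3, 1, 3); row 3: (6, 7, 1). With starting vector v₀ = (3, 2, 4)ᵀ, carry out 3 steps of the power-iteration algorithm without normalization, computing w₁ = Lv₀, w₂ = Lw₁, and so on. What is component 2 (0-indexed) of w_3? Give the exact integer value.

w1 = Lv₀ = (1·3 + 1·2 + 2·4; 3·3 + 1·2 + 3·4; 6·3 + 7·2 + 1·4) = (13, 23, 36)
w2 = Lw1 = (1·13 + 1·23 + 2·36; 3·13 + 1·23 + 3·36; 6·13 + 7·23 + 1·36) = (108, 170, 275)
w3 = Lw2 = (828, 1319, 2113)
The requested component of w3 is 2113.

2113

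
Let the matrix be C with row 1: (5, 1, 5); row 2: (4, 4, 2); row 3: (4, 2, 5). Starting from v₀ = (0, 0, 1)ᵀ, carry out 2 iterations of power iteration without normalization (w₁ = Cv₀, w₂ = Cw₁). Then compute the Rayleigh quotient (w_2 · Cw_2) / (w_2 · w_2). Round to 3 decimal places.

w1 = Cv₀ = (5·0 + 1·0 + 5·1; 4·0 + 4·0 + 2·1; 4·0 + 2·0 + 5·1) = (5, 2, 5)
w2 = Cw1 = (5·5 + 1·2 + 5·5; 4·5 + 4·2 + 2·5; 4·5 + 2·2 + 5·5) = (52, 38, 49)
Cw2 = (543, 458, 529)
w2·Cw2 = 52·543 + 38·458 + 49·529 = 71561; w2·w2 = 52·52 + 38·38 + 49·49 = 6549
λ ≈ 71561/6549 = 10.927

10.927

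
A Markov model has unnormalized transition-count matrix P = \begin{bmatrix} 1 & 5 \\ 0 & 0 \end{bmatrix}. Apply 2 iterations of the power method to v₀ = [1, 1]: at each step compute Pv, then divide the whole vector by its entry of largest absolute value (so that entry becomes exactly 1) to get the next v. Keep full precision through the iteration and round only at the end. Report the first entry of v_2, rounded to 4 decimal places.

Pv0 = (6.00000, 0.00000); divide by 6.00000 → v1 = (1.00000, 0.00000)
Pv1 = (1.00000, 0.00000); divide by 1.00000 → v2 = (1.00000, 0.00000)
Requested entry of v2: 6/6 = 1.0000

1.0000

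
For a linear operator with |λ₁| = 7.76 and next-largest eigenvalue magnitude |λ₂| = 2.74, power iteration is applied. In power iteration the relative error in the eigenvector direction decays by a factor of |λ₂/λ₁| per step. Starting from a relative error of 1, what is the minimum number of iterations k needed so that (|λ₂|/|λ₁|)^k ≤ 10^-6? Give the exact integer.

14

|λ₂/λ₁| = 2.74/7.76 = 0.35309
Need k ≥ ln(10^-6) / ln(0.35309) = -13.8155 / -1.0410 ≈ 13.271
Smallest integer k satisfying the bound: 14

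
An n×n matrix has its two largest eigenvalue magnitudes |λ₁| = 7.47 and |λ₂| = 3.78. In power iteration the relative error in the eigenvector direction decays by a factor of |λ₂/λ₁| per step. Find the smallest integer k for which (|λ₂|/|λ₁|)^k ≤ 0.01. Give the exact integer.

7

|λ₂/λ₁| = 3.78/7.47 = 0.50602
Need k ≥ ln(0.01) / ln(0.50602) = -4.6052 / -0.6812 ≈ 6.761
Smallest integer k satisfying the bound: 7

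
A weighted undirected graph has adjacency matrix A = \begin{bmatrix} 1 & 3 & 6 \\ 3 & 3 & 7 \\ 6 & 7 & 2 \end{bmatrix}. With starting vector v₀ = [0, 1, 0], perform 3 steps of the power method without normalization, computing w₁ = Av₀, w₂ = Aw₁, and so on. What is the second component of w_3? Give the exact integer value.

w1 = Av₀ = (3, 3, 7)
w2 = Aw1 = (54, 67, 53)
w3 = Aw2 = (573, 734, 899)
The requested component of w3 is 734.

734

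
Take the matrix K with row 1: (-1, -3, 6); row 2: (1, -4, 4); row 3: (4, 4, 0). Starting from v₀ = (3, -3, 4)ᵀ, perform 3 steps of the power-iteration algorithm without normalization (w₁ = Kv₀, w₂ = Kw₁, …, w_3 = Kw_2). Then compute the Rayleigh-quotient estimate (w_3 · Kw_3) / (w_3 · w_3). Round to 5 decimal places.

w1 = Kv₀ = ((-1)·3 + (-3)·(-3) + 6·4; 1·3 + (-4)·(-3) + 4·4; 4·3 + 4·(-3) + 0·4) = (30, 31, 0)
w2 = Kw1 = ((-1)·30 + (-3)·31 + 6·0; 1·30 + (-4)·31 + 4·0; 4·30 + 4·31 + 0·0) = (-123, -94, 244)
w3 = Kw2 = (1869, 1229, -868)
Kw3 = (-10764, -6519, 12392)
w3·Kw3 = 1869·(-10764) + 1229·(-6519) + (-868)·12392 = -38886023; w3·w3 = 1869·1869 + 1229·1229 + (-868)·(-868) = 5757026
λ ≈ -38886023/5757026 = -6.75453

λ ≈ -6.75453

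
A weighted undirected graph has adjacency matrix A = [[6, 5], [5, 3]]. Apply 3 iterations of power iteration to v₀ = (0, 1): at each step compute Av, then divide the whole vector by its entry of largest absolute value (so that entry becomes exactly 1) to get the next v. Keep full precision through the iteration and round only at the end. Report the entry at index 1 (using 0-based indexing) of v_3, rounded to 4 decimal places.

Av0 = (5.00000, 3.00000); divide by 5.00000 → v1 = (1.00000, 0.60000)
Av1 = (9.00000, 6.80000); divide by 9.00000 → v2 = (1.00000, 0.75556)
Av2 = (9.77778, 7.26667); divide by 9.77778 → v3 = (1.00000, 0.74318)
Requested entry of v3: 327/440 = 0.7432

0.7432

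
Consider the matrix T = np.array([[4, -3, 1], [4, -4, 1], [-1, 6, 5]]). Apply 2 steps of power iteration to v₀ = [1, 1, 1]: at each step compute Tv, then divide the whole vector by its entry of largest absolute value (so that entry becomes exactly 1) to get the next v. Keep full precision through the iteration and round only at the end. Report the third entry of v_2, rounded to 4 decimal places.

Tv0 = (2.00000, 1.00000, 10.00000); divide by 10.00000 → v1 = (0.20000, 0.10000, 1.00000)
Tv1 = (1.50000, 1.40000, 5.40000); divide by 5.40000 → v2 = (0.27778, 0.25926, 1.00000)
Requested entry of v2: 54/54 = 1.0000

1.0000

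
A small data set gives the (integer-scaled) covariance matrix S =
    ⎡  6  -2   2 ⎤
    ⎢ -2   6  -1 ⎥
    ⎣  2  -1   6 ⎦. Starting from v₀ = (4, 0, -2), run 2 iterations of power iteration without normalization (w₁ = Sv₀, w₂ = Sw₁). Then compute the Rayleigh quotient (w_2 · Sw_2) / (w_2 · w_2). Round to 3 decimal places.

λ ≈ 8.366

w1 = Sv₀ = (6·4 + (-2)·0 + 2·(-2); (-2)·4 + 6·0 + (-1)·(-2); 2·4 + (-1)·0 + 6·(-2)) = (20, -6, -4)
w2 = Sw1 = (6·20 + (-2)·(-6) + 2·(-4); (-2)·20 + 6·(-6) + (-1)·(-4); 2·20 + (-1)·(-6) + 6·(-4)) = (124, -72, 22)
Sw2 = (932, -702, 452)
w2·Sw2 = 124·932 + (-72)·(-702) + 22·452 = 176056; w2·w2 = 124·124 + (-72)·(-72) + 22·22 = 21044
λ ≈ 176056/21044 = 8.366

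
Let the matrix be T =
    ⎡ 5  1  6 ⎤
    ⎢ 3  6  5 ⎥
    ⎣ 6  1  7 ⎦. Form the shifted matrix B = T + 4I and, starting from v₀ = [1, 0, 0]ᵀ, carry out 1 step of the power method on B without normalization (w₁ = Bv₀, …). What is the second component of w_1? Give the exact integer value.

3

B = T + 4I has rows (9, 1, 6); (3, 10, 5); (6, 1, 11)
w1 = Bv₀ = (9·1 + 1·0 + 6·0; 3·1 + 10·0 + 5·0; 6·1 + 1·0 + 11·0) = (9, 3, 6)
Requested component of w1: 3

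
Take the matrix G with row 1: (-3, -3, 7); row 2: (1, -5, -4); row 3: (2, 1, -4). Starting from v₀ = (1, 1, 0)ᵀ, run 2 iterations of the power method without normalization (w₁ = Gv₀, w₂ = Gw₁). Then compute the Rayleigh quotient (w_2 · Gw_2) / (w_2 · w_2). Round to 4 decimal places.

w1 = Gv₀ = ((-3)·1 + (-3)·1 + 7·0; 1·1 + (-5)·1 + (-4)·0; 2·1 + 1·1 + (-4)·0) = (-6, -4, 3)
w2 = Gw1 = ((-3)·(-6) + (-3)·(-4) + 7·3; 1·(-6) + (-5)·(-4) + (-4)·3; 2·(-6) + 1·(-4) + (-4)·3) = (51, 2, -28)
Gw2 = (-355, 153, 216)
w2·Gw2 = 51·(-355) + 2·153 + (-28)·216 = -23847; w2·w2 = 51·51 + 2·2 + (-28)·(-28) = 3389
λ ≈ -23847/3389 = -7.0366

-7.0366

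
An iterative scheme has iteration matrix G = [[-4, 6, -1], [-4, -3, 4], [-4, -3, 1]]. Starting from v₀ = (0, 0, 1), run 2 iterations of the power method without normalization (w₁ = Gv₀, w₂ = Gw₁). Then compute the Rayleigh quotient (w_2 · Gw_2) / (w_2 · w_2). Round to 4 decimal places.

-2.7179

w1 = Gv₀ = ((-4)·0 + 6·0 + (-1)·1; (-4)·0 + (-3)·0 + 4·1; (-4)·0 + (-3)·0 + 1·1) = (-1, 4, 1)
w2 = Gw1 = ((-4)·(-1) + 6·4 + (-1)·1; (-4)·(-1) + (-3)·4 + 4·1; (-4)·(-1) + (-3)·4 + 1·1) = (27, -4, -7)
Gw2 = (-125, -124, -103)
w2·Gw2 = 27·(-125) + (-4)·(-124) + (-7)·(-103) = -2158; w2·w2 = 27·27 + (-4)·(-4) + (-7)·(-7) = 794
λ ≈ -2158/794 = -2.7179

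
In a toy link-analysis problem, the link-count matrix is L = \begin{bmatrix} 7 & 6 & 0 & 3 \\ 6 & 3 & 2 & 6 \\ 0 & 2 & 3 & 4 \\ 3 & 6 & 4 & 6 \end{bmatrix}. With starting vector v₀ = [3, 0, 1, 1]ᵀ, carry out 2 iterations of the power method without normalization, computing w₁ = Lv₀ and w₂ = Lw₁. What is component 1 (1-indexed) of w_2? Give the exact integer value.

381

w1 = Lv₀ = (24, 26, 7, 19)
w2 = Lw1 = (381, 350, 149, 370)
The requested component of w2 is 381.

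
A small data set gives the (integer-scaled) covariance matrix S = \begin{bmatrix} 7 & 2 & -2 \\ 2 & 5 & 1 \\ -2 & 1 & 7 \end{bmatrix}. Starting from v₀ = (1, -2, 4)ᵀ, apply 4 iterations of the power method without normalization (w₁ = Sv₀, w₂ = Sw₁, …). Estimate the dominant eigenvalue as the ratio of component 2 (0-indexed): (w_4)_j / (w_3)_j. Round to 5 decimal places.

λ ≈ 8.40316

w1 = Sv₀ = (7·1 + 2·(-2) + (-2)·4; 2·1 + 5·(-2) + 1·4; (-2)·1 + 1·(-2) + 7·4) = (-5, -4, 24)
w2 = Sw1 = (7·(-5) + 2·(-4) + (-2)·24; 2·(-5) + 5·(-4) + 1·24; (-2)·(-5) + 1·(-4) + 7·24) = (-91, -6, 174)
w3 = Sw2 = (-997, -38, 1394)
w4 = Sw3 = (-9843, -790, 11714)
Ratio at component: 11714 / 1394 = 8.40316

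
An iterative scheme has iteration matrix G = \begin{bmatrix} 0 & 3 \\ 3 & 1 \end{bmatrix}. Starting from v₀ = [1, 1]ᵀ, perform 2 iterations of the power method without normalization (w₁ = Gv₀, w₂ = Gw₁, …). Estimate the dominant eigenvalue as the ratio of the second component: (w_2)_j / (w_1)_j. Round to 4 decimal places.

w1 = Gv₀ = (0·1 + 3·1; 3·1 + 1·1) = (3, 4)
w2 = Gw1 = (0·3 + 3·4; 3·3 + 1·4) = (12, 13)
Ratio at component: 13 / 4 = 3.2500

3.2500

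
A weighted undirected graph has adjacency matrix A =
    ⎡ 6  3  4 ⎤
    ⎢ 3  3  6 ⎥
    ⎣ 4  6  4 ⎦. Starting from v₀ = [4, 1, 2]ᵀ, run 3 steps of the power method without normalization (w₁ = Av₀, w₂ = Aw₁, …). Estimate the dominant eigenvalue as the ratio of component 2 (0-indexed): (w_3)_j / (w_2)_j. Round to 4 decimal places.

13.0995

w1 = Av₀ = (35, 27, 30)
w2 = Aw1 = (411, 366, 422)
w3 = Aw2 = (5252, 4863, 5528)
Ratio at component: 5528 / 422 = 13.0995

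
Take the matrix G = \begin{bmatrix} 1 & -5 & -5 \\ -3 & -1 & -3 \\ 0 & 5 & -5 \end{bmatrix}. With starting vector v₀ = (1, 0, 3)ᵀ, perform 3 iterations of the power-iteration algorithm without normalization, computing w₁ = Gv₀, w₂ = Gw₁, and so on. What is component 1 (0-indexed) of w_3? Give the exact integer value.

w1 = Gv₀ = (1·1 + (-5)·0 + (-5)·3; (-3)·1 + (-1)·0 + (-3)·3; 0·1 + 5·0 + (-5)·3) = (-14, -12, -15)
w2 = Gw1 = (1·(-14) + (-5)·(-12) + (-5)·(-15); (-3)·(-14) + (-1)·(-12) + (-3)·(-15); 0·(-14) + 5·(-12) + (-5)·(-15)) = (121, 99, 15)
w3 = Gw2 = (-449, -507, 420)
The requested component of w3 is -507.

-507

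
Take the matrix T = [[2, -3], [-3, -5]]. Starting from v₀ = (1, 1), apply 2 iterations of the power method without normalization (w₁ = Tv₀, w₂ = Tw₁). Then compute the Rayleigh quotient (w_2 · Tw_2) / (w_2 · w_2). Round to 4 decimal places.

w1 = Tv₀ = (2·1 + (-3)·1; (-3)·1 + (-5)·1) = (-1, -8)
w2 = Tw1 = (2·(-1) + (-3)·(-8); (-3)·(-1) + (-5)·(-8)) = (22, 43)
Tw2 = (-85, -281)
w2·Tw2 = 22·(-85) + 43·(-281) = -13953; w2·w2 = 22·22 + 43·43 = 2333
λ ≈ -13953/2333 = -5.9807

λ ≈ -5.9807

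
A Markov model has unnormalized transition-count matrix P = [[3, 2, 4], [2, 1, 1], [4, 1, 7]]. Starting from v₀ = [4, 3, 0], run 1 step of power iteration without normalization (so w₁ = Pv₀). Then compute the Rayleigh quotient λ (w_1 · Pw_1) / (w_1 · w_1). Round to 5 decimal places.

λ ≈ 9.38710

w1 = Pv₀ = (3·4 + 2·3 + 4·0; 2·4 + 1·3 + 1·0; 4·4 + 1·3 + 7·0) = (18, 11, 19)
Pw1 = (152, 66, 216)
w1·Pw1 = 18·152 + 11·66 + 19·216 = 7566; w1·w1 = 18·18 + 11·11 + 19·19 = 806
λ ≈ 7566/806 = 9.38710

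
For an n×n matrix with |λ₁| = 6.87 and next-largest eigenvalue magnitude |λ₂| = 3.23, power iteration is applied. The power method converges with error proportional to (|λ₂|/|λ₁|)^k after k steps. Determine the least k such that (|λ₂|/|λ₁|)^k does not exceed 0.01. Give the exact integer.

7

|λ₂/λ₁| = 3.23/6.87 = 0.47016
Need k ≥ ln(0.01) / ln(0.47016) = -4.6052 / -0.7547 ≈ 6.102
Smallest integer k satisfying the bound: 7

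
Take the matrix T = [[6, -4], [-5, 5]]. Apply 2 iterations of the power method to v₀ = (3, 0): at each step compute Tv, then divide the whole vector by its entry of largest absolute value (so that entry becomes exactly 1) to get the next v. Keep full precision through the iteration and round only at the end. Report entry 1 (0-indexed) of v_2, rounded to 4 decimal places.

Tv0 = (18.00000, -15.00000); divide by 18.00000 → v1 = (1.00000, -0.83333)
Tv1 = (9.33333, -9.16667); divide by 9.33333 → v2 = (1.00000, -0.98214)
Requested entry of v2: -165/168 = -0.9821

-0.9821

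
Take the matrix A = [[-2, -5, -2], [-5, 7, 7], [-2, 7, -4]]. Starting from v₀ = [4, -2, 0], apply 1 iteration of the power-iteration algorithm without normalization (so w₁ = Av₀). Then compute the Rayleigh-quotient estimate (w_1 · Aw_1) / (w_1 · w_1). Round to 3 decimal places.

w1 = Av₀ = ((-2)·4 + (-5)·(-2) + (-2)·0; (-5)·4 + 7·(-2) + 7·0; (-2)·4 + 7·(-2) + (-4)·0) = (2, -34, -22)
Aw1 = (210, -402, -154)
w1·Aw1 = 2·210 + (-34)·(-402) + (-22)·(-154) = 17476; w1·w1 = 2·2 + (-34)·(-34) + (-22)·(-22) = 1644
λ ≈ 17476/1644 = 10.630

10.630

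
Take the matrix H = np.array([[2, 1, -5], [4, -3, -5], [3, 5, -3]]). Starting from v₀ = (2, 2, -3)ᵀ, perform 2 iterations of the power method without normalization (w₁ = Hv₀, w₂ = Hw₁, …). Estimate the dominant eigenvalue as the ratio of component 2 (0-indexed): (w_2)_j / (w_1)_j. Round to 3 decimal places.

w1 = Hv₀ = (2·2 + 1·2 + (-5)·(-3); 4·2 + (-3)·2 + (-5)·(-3); 3·2 + 5·2 + (-3)·(-3)) = (21, 17, 25)
w2 = Hw1 = (2·21 + 1·17 + (-5)·25; 4·21 + (-3)·17 + (-5)·25; 3·21 + 5·17 + (-3)·25) = (-66, -92, 73)
Ratio at component: 73 / 25 = 2.920

2.920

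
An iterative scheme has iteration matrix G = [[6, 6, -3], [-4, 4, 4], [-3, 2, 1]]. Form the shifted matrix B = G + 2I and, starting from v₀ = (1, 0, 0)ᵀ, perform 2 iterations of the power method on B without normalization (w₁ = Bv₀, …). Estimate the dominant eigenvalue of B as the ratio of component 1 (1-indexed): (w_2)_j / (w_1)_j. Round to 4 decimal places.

B = G + 2I has rows (8, 6, -3); (-4, 6, 4); (-3, 2, 3)
w1 = Bv₀ = (8·1 + 6·0 + (-3)·0; (-4)·1 + 6·0 + 4·0; (-3)·1 + 2·0 + 3·0) = (8, -4, -3)
w2 = Bw1 = (8·8 + 6·(-4) + (-3)·(-3); (-4)·8 + 6·(-4) + 4·(-3); (-3)·8 + 2·(-4) + 3·(-3)) = (49, -68, -41)
Ratio: 49/8 = 6.1250

μ ≈ 6.1250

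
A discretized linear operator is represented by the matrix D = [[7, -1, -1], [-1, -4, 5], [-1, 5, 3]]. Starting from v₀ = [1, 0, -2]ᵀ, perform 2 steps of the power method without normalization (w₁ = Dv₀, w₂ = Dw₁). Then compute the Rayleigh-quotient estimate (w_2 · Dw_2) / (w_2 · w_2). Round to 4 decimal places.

w1 = Dv₀ = (7·1 + (-1)·0 + (-1)·(-2); (-1)·1 + (-4)·0 + 5·(-2); (-1)·1 + 5·0 + 3·(-2)) = (9, -11, -7)
w2 = Dw1 = (7·9 + (-1)·(-11) + (-1)·(-7); (-1)·9 + (-4)·(-11) + 5·(-7); (-1)·9 + 5·(-11) + 3·(-7)) = (81, 0, -85)
Dw2 = (652, -506, -336)
w2·Dw2 = 81·652 + 0·(-506) + (-85)·(-336) = 81372; w2·w2 = 81·81 + 0·0 + (-85)·(-85) = 13786
λ ≈ 81372/13786 = 5.9025

λ ≈ 5.9025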